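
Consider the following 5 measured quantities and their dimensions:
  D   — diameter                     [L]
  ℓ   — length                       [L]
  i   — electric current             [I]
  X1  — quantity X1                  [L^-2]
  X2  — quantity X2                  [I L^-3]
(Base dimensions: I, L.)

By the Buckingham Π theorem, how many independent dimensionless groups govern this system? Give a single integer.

Exponent matrix [I,L] × [D,ℓ,i,X1,X2]:
  I: [ 0  0  1  0  1]
  L: [ 1  1  0 -2 -3]
Row reduction gives pivot columns D,i; rank = 2
5 vars − rank 2 = 3 Π groups

3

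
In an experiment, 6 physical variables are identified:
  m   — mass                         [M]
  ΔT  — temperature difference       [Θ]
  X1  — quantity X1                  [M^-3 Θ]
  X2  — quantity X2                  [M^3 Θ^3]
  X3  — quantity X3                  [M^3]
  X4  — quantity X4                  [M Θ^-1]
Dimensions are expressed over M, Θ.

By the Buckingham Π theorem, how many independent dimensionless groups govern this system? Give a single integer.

4

Write exponents as rows M,Θ / cols m,ΔT,X1,X2,X3,X4:
  M: [ 1  0 -3  3  3  1]
  Θ: [ 0  1  1  3  0 -1]
Echelon form has 2 nonzero rows (pivots: m,ΔT)
n=6, r=2 ⇒ 4 dimensionless groups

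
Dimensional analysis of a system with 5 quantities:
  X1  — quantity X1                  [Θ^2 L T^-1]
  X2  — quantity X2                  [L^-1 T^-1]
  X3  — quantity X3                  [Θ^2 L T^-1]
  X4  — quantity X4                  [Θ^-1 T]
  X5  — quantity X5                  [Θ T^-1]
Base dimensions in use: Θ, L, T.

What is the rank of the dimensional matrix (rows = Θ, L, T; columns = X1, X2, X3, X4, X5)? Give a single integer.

2

Write exponents as rows Θ,L,T / cols X1,X2,X3,X4,X5:
  Θ: [ 2  0  2 -1  1]
  L: [ 1 -1  1  0  0]
  T: [-1 -1 -1  1 -1]
Row reduction gives pivot columns X1,X2; rank = 2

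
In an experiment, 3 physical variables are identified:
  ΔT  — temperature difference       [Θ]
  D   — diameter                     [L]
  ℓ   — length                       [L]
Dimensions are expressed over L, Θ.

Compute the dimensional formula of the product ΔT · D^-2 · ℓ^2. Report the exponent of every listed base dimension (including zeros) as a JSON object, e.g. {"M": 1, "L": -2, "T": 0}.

{"L": 0, "Θ": 1}

Write exponents as rows L,Θ / cols ΔT,D,ℓ:
  L: [ 0  1  1]
  Θ: [ 1  0  0]
  [L]: (1)·0+(-2)·1+(2)·1 = 0
  [Θ]: (1)·1+(-2)·0+(2)·0 = 1
⇒ Θ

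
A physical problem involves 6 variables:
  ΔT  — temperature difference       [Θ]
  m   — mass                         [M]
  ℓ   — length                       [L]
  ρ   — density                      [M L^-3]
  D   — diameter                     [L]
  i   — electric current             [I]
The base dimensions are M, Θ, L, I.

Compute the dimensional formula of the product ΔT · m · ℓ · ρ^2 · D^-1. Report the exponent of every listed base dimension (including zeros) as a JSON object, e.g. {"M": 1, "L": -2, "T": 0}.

{"M": 3, "Θ": 1, "L": -6, "I": 0}

Dimensional matrix (M×Θ×L×I by ΔT×m×ℓ×ρ×D×i):
  M: [ 0  1  0  1  0  0]
  Θ: [ 1  0  0  0  0  0]
  L: [ 0  0  1 -3  1  0]
  I: [ 0  0  0  0  0  1]
  [M]: (1)·0+(1)·1+(1)·0+(2)·1+(-1)·0 = 3
  [Θ]: (1)·1+(1)·0+(1)·0+(2)·0+(-1)·0 = 1
  [L]: (1)·0+(1)·0+(1)·1+(2)·-3+(-1)·1 = -6
  [I]: (1)·0+(1)·0+(1)·0+(2)·0+(-1)·0 = 0
⇒ M^3 Θ L^-6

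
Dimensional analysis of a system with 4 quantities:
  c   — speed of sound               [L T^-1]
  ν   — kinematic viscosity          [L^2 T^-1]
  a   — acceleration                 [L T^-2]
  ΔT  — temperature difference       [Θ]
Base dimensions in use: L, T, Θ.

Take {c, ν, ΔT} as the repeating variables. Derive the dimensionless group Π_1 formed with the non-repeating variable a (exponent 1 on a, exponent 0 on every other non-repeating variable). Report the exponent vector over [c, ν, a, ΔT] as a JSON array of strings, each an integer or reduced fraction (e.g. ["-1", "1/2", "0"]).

["-3", "1", "1", "0"]

Dimensional matrix (L×T×Θ by c×ν×a×ΔT):
  L: [ 1  2  1  0]
  T: [-1 -1 -2  0]
  Θ: [ 0  0  0  1]
Row reduction gives pivot columns c,ν,ΔT; rank = 3
Pivot set = {c,ν,ΔT}, free = {a}
RREF:
  r0: [   1    0    3    0]
  r1: [   0    1   -1    0]
  r2: [   0    0    0    1]
Fix exponent of a at 1; solve each RREF row for its pivot's exponent:
  r0: exp(c) + (3)·1 = 0 ⇒ exp(c) = -3
  r1: exp(ν) + (-1)·1 = 0 ⇒ exp(ν) = 1
  r2: exp(ΔT) + (0)·1 = 0 ⇒ exp(ΔT) = 0
Π_1 = c^-3 · ν · a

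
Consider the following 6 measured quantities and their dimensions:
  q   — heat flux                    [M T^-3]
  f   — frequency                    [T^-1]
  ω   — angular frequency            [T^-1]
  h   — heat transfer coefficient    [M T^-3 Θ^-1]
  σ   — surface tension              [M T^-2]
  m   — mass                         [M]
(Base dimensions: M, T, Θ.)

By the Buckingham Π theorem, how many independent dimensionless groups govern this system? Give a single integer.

3

Dimensional matrix (M×T×Θ by q×f×ω×h×σ×m):
  M: [ 1  0  0  1  1  1]
  T: [-3 -1 -1 -3 -2  0]
  Θ: [ 0  0  0 -1  0  0]
Echelon form has 3 nonzero rows (pivots: q,f,h)
Π count = n − r = 6 − 3 = 3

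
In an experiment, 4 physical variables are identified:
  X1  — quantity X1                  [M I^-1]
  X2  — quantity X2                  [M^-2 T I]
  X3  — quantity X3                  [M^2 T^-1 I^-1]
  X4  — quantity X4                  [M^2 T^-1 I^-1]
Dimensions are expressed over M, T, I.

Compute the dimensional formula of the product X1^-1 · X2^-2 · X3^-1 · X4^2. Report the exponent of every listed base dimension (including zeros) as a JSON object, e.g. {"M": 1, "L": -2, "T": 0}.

Dimensional matrix (M×T×I by X1×X2×X3×X4):
  M: [ 1 -2  2  2]
  T: [ 0  1 -1 -1]
  I: [-1  1 -1 -1]
  [M]: (-1)·1+(-2)·-2+(-1)·2+(2)·2 = 5
  [T]: (-1)·0+(-2)·1+(-1)·-1+(2)·-1 = -3
  [I]: (-1)·-1+(-2)·1+(-1)·-1+(2)·-1 = -2
⇒ M^5 T^-3 I^-2

{"M": 5, "T": -3, "I": -2}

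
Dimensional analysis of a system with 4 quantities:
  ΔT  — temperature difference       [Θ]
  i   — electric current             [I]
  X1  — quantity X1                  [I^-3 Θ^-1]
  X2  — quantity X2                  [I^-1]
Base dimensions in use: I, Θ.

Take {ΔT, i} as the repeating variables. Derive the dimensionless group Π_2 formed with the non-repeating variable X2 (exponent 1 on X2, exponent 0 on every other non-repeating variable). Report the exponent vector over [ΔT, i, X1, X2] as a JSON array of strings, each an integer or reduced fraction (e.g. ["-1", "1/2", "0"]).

["0", "1", "0", "1"]

Dimensional matrix (I×Θ by ΔT×i×X1×X2):
  I: [ 0  1 -3 -1]
  Θ: [ 1  0 -1  0]
RREF → pivots at {ΔT,i} ⇒ r = 2
Repeat: ΔT,i; free: X1,X2
RREF:
  r0: [   1    0   -1    0]
  r1: [   0    1   -3   -1]
Fix exponent of X2 at 1, X1 at 0; solve each RREF row for its pivot's exponent:
  r0: exp(ΔT) + (0)·1 = 0 ⇒ exp(ΔT) = 0
  r1: exp(i) + (-1)·1 = 0 ⇒ exp(i) = 1
Π_2 = i · X2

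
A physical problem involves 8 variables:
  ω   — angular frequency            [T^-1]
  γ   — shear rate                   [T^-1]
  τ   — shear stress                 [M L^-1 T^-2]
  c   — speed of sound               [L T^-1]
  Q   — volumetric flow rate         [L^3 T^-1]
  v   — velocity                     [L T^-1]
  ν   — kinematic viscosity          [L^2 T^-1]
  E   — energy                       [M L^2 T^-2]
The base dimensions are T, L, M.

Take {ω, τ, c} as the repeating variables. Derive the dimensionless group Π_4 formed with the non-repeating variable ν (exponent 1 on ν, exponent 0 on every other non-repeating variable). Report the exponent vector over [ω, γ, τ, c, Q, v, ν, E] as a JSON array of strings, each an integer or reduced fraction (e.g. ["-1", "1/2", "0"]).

["1", "0", "0", "-2", "0", "0", "1", "0"]

Exponent matrix [T,L,M] × [ω,γ,τ,c,Q,v,ν,E]:
  T: [-1 -1 -2 -1 -1 -1 -1 -2]
  L: [ 0  0 -1  1  3  1  2  2]
  M: [ 0  0  1  0  0  0  0  1]
RREF → pivots at {ω,τ,c} ⇒ r = 3
Repeat: ω,τ,c; free: γ,Q,v,ν,E
RREF:
  r0: [   1    1    0    0   -2    0   -1   -3]
  r1: [   0    0    1    0    0    0    0    1]
  r2: [   0    0    0    1    3    1    2    3]
Fix exponent of ν at 1, γ at 0, Q at 0, v at 0, E at 0; solve each RREF row for its pivot's exponent:
  r0: exp(ω) + (-1)·1 = 0 ⇒ exp(ω) = 1
  r1: exp(τ) + (0)·1 = 0 ⇒ exp(τ) = 0
  r2: exp(c) + (2)·1 = 0 ⇒ exp(c) = -2
Π_4 = ω · c^-2 · ν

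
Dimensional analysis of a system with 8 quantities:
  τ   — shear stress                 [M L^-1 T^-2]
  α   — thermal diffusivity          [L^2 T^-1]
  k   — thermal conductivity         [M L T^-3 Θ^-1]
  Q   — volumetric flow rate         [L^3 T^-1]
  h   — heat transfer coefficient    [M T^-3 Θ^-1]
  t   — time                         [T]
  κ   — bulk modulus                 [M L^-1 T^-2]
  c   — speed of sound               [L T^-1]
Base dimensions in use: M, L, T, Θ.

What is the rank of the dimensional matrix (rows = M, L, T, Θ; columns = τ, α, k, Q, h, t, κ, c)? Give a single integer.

4

Exponent matrix [M,L,T,Θ] × [τ,α,k,Q,h,t,κ,c]:
  M: [ 1  0  1  0  1  0  1  0]
  L: [-1  2  1  3  0  0 -1  1]
  T: [-2 -1 -3 -1 -3  1 -2 -1]
  Θ: [ 0  0 -1  0 -1  0  0  0]
RREF → pivots at {τ,α,k,Q} ⇒ r = 4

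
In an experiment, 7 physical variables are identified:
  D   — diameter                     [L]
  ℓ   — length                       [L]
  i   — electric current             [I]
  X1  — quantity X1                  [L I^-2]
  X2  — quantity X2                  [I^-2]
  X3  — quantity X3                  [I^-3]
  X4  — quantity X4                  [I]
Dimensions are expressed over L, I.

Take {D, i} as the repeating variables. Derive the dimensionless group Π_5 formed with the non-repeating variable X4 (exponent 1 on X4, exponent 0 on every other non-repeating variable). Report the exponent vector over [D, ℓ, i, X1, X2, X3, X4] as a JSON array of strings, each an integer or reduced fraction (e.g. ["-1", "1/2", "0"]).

Dimensional matrix (L×I by D×ℓ×i×X1×X2×X3×X4):
  L: [ 1  1  0  1  0  0  0]
  I: [ 0  0  1 -2 -2 -3  1]
Row reduction gives pivot columns D,i; rank = 2
Pivot set = {D,i}, free = {ℓ,X1,X2,X3,X4}
RREF:
  r0: [   1    1    0    1    0    0    0]
  r1: [   0    0    1   -2   -2   -3    1]
Fix exponent of X4 at 1, ℓ at 0, X1 at 0, X2 at 0, X3 at 0; solve each RREF row for its pivot's exponent:
  r0: exp(D) + (0)·1 = 0 ⇒ exp(D) = 0
  r1: exp(i) + (1)·1 = 0 ⇒ exp(i) = -1
Π_5 = i^-1 · X4

["0", "0", "-1", "0", "0", "0", "1"]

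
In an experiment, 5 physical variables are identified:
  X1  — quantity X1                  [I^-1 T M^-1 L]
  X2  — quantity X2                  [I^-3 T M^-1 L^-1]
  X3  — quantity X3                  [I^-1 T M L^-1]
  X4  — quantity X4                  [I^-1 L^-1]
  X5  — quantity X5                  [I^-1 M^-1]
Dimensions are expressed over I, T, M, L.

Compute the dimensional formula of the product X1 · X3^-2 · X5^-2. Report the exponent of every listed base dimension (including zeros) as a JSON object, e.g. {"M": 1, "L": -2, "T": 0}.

Exponent matrix [I,T,M,L] × [X1,X2,X3,X4,X5]:
  I: [-1 -3 -1 -1 -1]
  T: [ 1  1  1  0  0]
  M: [-1 -1  1  0 -1]
  L: [ 1 -1 -1 -1  0]
  [I]: (1)·-1+(-2)·-1+(-2)·-1 = 3
  [T]: (1)·1+(-2)·1+(-2)·0 = -1
  [M]: (1)·-1+(-2)·1+(-2)·-1 = -1
  [L]: (1)·1+(-2)·-1+(-2)·0 = 3
⇒ I^3 T^-1 M^-1 L^3

{"I": 3, "T": -1, "M": -1, "L": 3}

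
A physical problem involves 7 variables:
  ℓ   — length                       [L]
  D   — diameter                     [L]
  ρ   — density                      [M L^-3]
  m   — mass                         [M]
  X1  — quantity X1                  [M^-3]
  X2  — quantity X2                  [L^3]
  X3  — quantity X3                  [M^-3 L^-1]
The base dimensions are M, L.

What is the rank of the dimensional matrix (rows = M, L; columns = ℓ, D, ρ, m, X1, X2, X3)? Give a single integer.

Dimensional matrix (M×L by ℓ×D×ρ×m×X1×X2×X3):
  M: [ 0  0  1  1 -3  0 -3]
  L: [ 1  1 -3  0  0  3 -1]
RREF → pivots at {ℓ,ρ} ⇒ r = 2

2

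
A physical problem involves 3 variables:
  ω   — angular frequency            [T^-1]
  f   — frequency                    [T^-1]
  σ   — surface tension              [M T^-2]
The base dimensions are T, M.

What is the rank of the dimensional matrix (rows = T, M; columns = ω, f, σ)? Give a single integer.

2

Write exponents as rows T,M / cols ω,f,σ:
  T: [-1 -1 -2]
  M: [ 0  0  1]
RREF → pivots at {ω,σ} ⇒ r = 2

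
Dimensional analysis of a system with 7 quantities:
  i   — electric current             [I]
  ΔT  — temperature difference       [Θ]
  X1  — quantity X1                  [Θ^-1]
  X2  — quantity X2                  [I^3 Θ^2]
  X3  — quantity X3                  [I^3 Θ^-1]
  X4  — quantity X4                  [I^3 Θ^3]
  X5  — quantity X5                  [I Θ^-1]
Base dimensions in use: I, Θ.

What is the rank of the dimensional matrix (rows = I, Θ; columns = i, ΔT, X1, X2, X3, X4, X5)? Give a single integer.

Exponent matrix [I,Θ] × [i,ΔT,X1,X2,X3,X4,X5]:
  I: [ 1  0  0  3  3  3  1]
  Θ: [ 0  1 -1  2 -1  3 -1]
Row reduction gives pivot columns i,ΔT; rank = 2

2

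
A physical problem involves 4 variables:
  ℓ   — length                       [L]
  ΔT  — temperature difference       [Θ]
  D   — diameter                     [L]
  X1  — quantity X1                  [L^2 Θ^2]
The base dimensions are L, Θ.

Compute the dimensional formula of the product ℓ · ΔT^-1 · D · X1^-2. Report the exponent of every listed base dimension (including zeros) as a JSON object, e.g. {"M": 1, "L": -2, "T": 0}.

{"L": -2, "Θ": -5}

Dimensional matrix (L×Θ by ℓ×ΔT×D×X1):
  L: [ 1  0  1  2]
  Θ: [ 0  1  0  2]
  [L]: (1)·1+(-1)·0+(1)·1+(-2)·2 = -2
  [Θ]: (1)·0+(-1)·1+(1)·0+(-2)·2 = -5
⇒ L^-2 Θ^-5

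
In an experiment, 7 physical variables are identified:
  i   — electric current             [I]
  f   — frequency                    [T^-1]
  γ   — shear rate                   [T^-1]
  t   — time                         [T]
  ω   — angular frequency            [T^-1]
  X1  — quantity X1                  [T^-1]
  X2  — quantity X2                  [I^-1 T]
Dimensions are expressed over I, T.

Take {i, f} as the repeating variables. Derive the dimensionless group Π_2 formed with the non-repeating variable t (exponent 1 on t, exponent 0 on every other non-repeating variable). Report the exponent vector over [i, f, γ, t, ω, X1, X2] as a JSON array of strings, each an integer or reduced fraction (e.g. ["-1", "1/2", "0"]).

["0", "1", "0", "1", "0", "0", "0"]

Write exponents as rows I,T / cols i,f,γ,t,ω,X1,X2:
  I: [ 1  0  0  0  0  0 -1]
  T: [ 0 -1 -1  1 -1 -1  1]
Row reduction gives pivot columns i,f; rank = 2
Repeat: i,f; free: γ,t,ω,X1,X2
RREF:
  r0: [   1    0    0    0    0    0   -1]
  r1: [   0    1    1   -1    1    1   -1]
Fix exponent of t at 1, γ at 0, ω at 0, X1 at 0, X2 at 0; solve each RREF row for its pivot's exponent:
  r0: exp(i) + (0)·1 = 0 ⇒ exp(i) = 0
  r1: exp(f) + (-1)·1 = 0 ⇒ exp(f) = 1
Π_2 = f · t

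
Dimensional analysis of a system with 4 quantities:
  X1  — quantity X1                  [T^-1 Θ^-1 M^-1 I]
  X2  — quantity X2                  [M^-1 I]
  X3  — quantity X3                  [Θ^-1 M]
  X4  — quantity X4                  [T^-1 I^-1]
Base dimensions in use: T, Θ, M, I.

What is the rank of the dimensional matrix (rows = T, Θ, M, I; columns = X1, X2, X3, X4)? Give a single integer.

Write exponents as rows T,Θ,M,I / cols X1,X2,X3,X4:
  T: [-1  0  0 -1]
  Θ: [-1  0 -1  0]
  M: [-1 -1  1  0]
  I: [ 1  1  0 -1]
RREF → pivots at {X1,X2,X3} ⇒ r = 3

3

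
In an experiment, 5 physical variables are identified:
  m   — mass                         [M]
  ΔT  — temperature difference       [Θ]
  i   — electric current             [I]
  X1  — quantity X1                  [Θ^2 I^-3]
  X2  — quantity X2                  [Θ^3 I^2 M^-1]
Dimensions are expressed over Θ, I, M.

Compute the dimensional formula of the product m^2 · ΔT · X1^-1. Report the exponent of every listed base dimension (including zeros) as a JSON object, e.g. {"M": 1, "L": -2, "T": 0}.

{"Θ": -1, "I": 3, "M": 2}

Exponent matrix [Θ,I,M] × [m,ΔT,i,X1,X2]:
  Θ: [ 0  1  0  2  3]
  I: [ 0  0  1 -3  2]
  M: [ 1  0  0  0 -1]
  [Θ]: (2)·0+(1)·1+(-1)·2 = -1
  [I]: (2)·0+(1)·0+(-1)·-3 = 3
  [M]: (2)·1+(1)·0+(-1)·0 = 2
⇒ Θ^-1 I^3 M^2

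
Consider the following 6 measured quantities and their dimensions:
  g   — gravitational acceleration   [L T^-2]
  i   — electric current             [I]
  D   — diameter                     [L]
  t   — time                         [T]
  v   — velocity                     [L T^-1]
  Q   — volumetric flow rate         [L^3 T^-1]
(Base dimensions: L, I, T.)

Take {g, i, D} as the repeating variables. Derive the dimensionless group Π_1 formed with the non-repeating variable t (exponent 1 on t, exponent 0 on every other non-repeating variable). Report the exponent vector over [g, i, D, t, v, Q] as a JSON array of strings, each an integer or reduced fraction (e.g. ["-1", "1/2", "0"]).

Exponent matrix [L,I,T] × [g,i,D,t,v,Q]:
  L: [ 1  0  1  0  1  3]
  I: [ 0  1  0  0  0  0]
  T: [-2  0  0  1 -1 -1]
Row reduction gives pivot columns g,i,D; rank = 3
Repeat: g,i,D; free: t,v,Q
RREF:
  r0: [   1    0    0 -1/2  1/2  1/2]
  r1: [   0    1    0    0    0    0]
  r2: [   0    0    1  1/2  1/2  5/2]
Fix exponent of t at 1, v at 0, Q at 0; solve each RREF row for its pivot's exponent:
  r0: exp(g) + (-1/2)·1 = 0 ⇒ exp(g) = 1/2
  r1: exp(i) + (0)·1 = 0 ⇒ exp(i) = 0
  r2: exp(D) + (1/2)·1 = 0 ⇒ exp(D) = -1/2
Π_1 = g^(1/2) · D^(-1/2) · t

["1/2", "0", "-1/2", "1", "0", "0"]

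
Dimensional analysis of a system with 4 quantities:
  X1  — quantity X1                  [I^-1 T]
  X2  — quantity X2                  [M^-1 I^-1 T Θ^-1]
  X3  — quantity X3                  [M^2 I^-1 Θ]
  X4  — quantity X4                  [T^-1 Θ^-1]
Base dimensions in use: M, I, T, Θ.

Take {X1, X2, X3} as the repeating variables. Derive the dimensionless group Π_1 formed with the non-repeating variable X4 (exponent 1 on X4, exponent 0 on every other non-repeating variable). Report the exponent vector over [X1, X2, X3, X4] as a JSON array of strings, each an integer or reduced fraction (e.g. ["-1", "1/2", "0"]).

["3", "-2", "-1", "1"]

Exponent matrix [M,I,T,Θ] × [X1,X2,X3,X4]:
  M: [ 0 -1  2  0]
  I: [-1 -1 -1  0]
  T: [ 1  1  0 -1]
  Θ: [ 0 -1  1 -1]
RREF → pivots at {X1,X2,X3} ⇒ r = 3
Repeat: X1,X2,X3; free: X4
RREF:
  r0: [   1    0    0   -3]
  r1: [   0    1    0    2]
  r2: [   0    0    1    1]
  r3: [   0    0    0    0]
Fix exponent of X4 at 1; solve each RREF row for its pivot's exponent:
  r0: exp(X1) + (-3)·1 = 0 ⇒ exp(X1) = 3
  r1: exp(X2) + (2)·1 = 0 ⇒ exp(X2) = -2
  r2: exp(X3) + (1)·1 = 0 ⇒ exp(X3) = -1
Π_1 = X1^3 · X2^-2 · X3^-1 · X4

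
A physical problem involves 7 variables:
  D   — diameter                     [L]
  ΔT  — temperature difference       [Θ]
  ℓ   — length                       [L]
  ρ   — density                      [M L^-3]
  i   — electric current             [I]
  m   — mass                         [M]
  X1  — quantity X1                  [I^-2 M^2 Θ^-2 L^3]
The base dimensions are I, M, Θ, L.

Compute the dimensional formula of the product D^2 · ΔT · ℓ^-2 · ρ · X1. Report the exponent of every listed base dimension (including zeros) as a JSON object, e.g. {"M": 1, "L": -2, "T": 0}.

Exponent matrix [I,M,Θ,L] × [D,ΔT,ℓ,ρ,i,m,X1]:
  I: [ 0  0  0  0  1  0 -2]
  M: [ 0  0  0  1  0  1  2]
  Θ: [ 0  1  0  0  0  0 -2]
  L: [ 1  0  1 -3  0  0  3]
  [I]: (2)·0+(1)·0+(-2)·0+(1)·0+(1)·-2 = -2
  [M]: (2)·0+(1)·0+(-2)·0+(1)·1+(1)·2 = 3
  [Θ]: (2)·0+(1)·1+(-2)·0+(1)·0+(1)·-2 = -1
  [L]: (2)·1+(1)·0+(-2)·1+(1)·-3+(1)·3 = 0
⇒ I^-2 M^3 Θ^-1

{"I": -2, "M": 3, "Θ": -1, "L": 0}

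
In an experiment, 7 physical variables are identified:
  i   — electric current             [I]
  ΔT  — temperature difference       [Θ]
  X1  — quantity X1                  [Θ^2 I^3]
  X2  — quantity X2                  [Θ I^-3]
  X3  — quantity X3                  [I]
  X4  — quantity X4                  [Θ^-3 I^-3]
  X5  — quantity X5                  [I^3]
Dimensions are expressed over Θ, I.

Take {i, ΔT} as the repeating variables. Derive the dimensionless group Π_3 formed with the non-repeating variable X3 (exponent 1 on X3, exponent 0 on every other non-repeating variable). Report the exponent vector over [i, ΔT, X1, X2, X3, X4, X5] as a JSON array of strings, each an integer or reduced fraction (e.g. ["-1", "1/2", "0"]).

Write exponents as rows Θ,I / cols i,ΔT,X1,X2,X3,X4,X5:
  Θ: [ 0  1  2  1  0 -3  0]
  I: [ 1  0  3 -3  1 -3  3]
RREF → pivots at {i,ΔT} ⇒ r = 2
Repeat: i,ΔT; free: X1,X2,X3,X4,X5
RREF:
  r0: [   1    0    3   -3    1   -3    3]
  r1: [   0    1    2    1    0   -3    0]
Fix exponent of X3 at 1, X1 at 0, X2 at 0, X4 at 0, X5 at 0; solve each RREF row for its pivot's exponent:
  r0: exp(i) + (1)·1 = 0 ⇒ exp(i) = -1
  r1: exp(ΔT) + (0)·1 = 0 ⇒ exp(ΔT) = 0
Π_3 = i^-1 · X3

["-1", "0", "0", "0", "1", "0", "0"]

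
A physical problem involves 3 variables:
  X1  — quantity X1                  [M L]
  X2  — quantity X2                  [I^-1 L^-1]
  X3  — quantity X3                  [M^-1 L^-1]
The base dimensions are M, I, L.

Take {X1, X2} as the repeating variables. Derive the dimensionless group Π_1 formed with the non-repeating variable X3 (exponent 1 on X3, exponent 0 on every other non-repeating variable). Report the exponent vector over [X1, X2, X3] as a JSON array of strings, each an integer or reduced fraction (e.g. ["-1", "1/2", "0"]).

["1", "0", "1"]

Dimensional matrix (M×I×L by X1×X2×X3):
  M: [ 1  0 -1]
  I: [ 0 -1  0]
  L: [ 1 -1 -1]
Echelon form has 2 nonzero rows (pivots: X1,X2)
Repeat: X1,X2; free: X3
RREF:
  r0: [   1    0   -1]
  r1: [   0    1    0]
  r2: [   0    0    0]
Fix exponent of X3 at 1; solve each RREF row for its pivot's exponent:
  r0: exp(X1) + (-1)·1 = 0 ⇒ exp(X1) = 1
  r1: exp(X2) + (0)·1 = 0 ⇒ exp(X2) = 0
Π_1 = X1 · X3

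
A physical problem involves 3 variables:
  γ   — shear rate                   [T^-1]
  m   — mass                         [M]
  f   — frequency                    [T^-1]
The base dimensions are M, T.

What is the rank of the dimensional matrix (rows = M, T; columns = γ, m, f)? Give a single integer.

2

Exponent matrix [M,T] × [γ,m,f]:
  M: [ 0  1  0]
  T: [-1  0 -1]
Echelon form has 2 nonzero rows (pivots: γ,m)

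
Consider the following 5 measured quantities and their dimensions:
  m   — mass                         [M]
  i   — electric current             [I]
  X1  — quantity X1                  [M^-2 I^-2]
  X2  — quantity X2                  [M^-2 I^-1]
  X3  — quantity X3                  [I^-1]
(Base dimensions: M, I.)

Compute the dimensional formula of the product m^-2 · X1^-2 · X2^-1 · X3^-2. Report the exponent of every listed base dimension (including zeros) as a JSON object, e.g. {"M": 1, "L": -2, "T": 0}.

Exponent matrix [M,I] × [m,i,X1,X2,X3]:
  M: [ 1  0 -2 -2  0]
  I: [ 0  1 -2 -1 -1]
  [M]: (-2)·1+(-2)·-2+(-1)·-2+(-2)·0 = 4
  [I]: (-2)·0+(-2)·-2+(-1)·-1+(-2)·-1 = 7
⇒ M^4 I^7

{"M": 4, "I": 7}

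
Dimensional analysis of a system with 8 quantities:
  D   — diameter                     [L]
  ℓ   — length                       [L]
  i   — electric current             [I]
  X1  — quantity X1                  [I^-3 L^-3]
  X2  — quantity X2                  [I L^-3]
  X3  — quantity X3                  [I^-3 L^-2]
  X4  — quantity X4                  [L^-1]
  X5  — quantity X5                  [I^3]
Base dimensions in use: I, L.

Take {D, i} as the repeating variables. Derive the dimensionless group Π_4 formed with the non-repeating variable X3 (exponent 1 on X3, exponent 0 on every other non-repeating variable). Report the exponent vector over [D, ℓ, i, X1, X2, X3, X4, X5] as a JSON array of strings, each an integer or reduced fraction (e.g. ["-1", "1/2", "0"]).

["2", "0", "3", "0", "0", "1", "0", "0"]

Exponent matrix [I,L] × [D,ℓ,i,X1,X2,X3,X4,X5]:
  I: [ 0  0  1 -3  1 -3  0  3]
  L: [ 1  1  0 -3 -3 -2 -1  0]
Echelon form has 2 nonzero rows (pivots: D,i)
Repeat: D,i; free: ℓ,X1,X2,X3,X4,X5
RREF:
  r0: [   1    1    0   -3   -3   -2   -1    0]
  r1: [   0    0    1   -3    1   -3    0    3]
Fix exponent of X3 at 1, ℓ at 0, X1 at 0, X2 at 0, X4 at 0, X5 at 0; solve each RREF row for its pivot's exponent:
  r0: exp(D) + (-2)·1 = 0 ⇒ exp(D) = 2
  r1: exp(i) + (-3)·1 = 0 ⇒ exp(i) = 3
Π_4 = D^2 · i^3 · X3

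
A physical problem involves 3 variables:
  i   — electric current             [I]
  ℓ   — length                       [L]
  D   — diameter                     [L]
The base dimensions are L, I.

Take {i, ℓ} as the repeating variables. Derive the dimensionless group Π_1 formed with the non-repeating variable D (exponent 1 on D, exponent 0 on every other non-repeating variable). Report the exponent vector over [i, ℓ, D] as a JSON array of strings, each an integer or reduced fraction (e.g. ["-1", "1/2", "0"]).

["0", "-1", "1"]

Dimensional matrix (L×I by i×ℓ×D):
  L: [ 0  1  1]
  I: [ 1  0  0]
Echelon form has 2 nonzero rows (pivots: i,ℓ)
Pivot set = {i,ℓ}, free = {D}
RREF:
  r0: [   1    0    0]
  r1: [   0    1    1]
Fix exponent of D at 1; solve each RREF row for its pivot's exponent:
  r0: exp(i) + (0)·1 = 0 ⇒ exp(i) = 0
  r1: exp(ℓ) + (1)·1 = 0 ⇒ exp(ℓ) = -1
Π_1 = ℓ^-1 · D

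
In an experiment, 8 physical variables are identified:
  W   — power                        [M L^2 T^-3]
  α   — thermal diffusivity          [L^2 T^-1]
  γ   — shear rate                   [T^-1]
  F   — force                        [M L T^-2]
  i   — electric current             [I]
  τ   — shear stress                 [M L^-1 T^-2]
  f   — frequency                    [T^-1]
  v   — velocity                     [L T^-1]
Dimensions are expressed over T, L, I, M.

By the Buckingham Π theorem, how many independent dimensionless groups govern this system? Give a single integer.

4

Dimensional matrix (T×L×I×M by W×α×γ×F×i×τ×f×v):
  T: [-3 -1 -1 -2  0 -2 -1 -1]
  L: [ 2  2  0  1  0 -1  0  1]
  I: [ 0  0  0  0  1  0  0  0]
  M: [ 1  0  0  1  0  1  0  0]
Row reduction gives pivot columns W,α,γ,i; rank = 4
Π count = n − r = 8 − 4 = 4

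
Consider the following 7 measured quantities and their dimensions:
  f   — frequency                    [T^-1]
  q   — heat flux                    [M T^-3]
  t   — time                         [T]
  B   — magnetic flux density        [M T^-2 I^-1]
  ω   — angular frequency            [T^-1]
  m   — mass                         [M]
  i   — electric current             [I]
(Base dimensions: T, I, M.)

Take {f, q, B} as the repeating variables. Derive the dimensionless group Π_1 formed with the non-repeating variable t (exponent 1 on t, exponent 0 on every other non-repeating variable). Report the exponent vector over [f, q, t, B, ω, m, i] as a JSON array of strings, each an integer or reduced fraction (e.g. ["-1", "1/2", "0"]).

["1", "0", "1", "0", "0", "0", "0"]

Exponent matrix [T,I,M] × [f,q,t,B,ω,m,i]:
  T: [-1 -3  1 -2 -1  0  0]
  I: [ 0  0  0 -1  0  0  1]
  M: [ 0  1  0  1  0  1  0]
RREF → pivots at {f,q,B} ⇒ r = 3
Repeat: f,q,B; free: t,ω,m,i
RREF:
  r0: [   1    0   -1    0    1   -3   -1]
  r1: [   0    1    0    0    0    1    1]
  r2: [   0    0    0    1    0    0   -1]
Fix exponent of t at 1, ω at 0, m at 0, i at 0; solve each RREF row for its pivot's exponent:
  r0: exp(f) + (-1)·1 = 0 ⇒ exp(f) = 1
  r1: exp(q) + (0)·1 = 0 ⇒ exp(q) = 0
  r2: exp(B) + (0)·1 = 0 ⇒ exp(B) = 0
Π_1 = f · t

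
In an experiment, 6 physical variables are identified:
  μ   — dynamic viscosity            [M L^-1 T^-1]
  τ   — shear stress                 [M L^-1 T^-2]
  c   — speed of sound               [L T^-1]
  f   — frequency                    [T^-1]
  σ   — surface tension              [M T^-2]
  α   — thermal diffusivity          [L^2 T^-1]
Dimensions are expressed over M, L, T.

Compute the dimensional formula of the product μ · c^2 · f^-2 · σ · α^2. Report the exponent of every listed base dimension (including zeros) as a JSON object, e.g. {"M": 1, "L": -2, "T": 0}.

{"M": 2, "L": 5, "T": -5}

Dimensional matrix (M×L×T by μ×τ×c×f×σ×α):
  M: [ 1  1  0  0  1  0]
  L: [-1 -1  1  0  0  2]
  T: [-1 -2 -1 -1 -2 -1]
  [M]: (1)·1+(2)·0+(-2)·0+(1)·1+(2)·0 = 2
  [L]: (1)·-1+(2)·1+(-2)·0+(1)·0+(2)·2 = 5
  [T]: (1)·-1+(2)·-1+(-2)·-1+(1)·-2+(2)·-1 = -5
⇒ M^2 L^5 T^-5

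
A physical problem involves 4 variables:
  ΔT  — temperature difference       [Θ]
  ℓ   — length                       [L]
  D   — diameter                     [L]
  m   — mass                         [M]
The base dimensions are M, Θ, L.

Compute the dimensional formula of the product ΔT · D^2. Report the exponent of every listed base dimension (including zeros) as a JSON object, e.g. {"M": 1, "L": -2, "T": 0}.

Exponent matrix [M,Θ,L] × [ΔT,ℓ,D,m]:
  M: [ 0  0  0  1]
  Θ: [ 1  0  0  0]
  L: [ 0  1  1  0]
  [M]: (1)·0+(2)·0 = 0
  [Θ]: (1)·1+(2)·0 = 1
  [L]: (1)·0+(2)·1 = 2
⇒ Θ L^2

{"M": 0, "Θ": 1, "L": 2}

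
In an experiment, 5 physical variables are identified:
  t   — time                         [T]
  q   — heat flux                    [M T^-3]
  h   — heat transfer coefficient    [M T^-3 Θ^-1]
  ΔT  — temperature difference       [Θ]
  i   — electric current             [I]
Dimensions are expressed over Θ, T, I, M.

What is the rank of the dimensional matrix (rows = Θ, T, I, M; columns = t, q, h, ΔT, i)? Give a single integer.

4

Write exponents as rows Θ,T,I,M / cols t,q,h,ΔT,i:
  Θ: [ 0  0 -1  1  0]
  T: [ 1 -3 -3  0  0]
  I: [ 0  0  0  0  1]
  M: [ 0  1  1  0  0]
Echelon form has 4 nonzero rows (pivots: t,q,h,i)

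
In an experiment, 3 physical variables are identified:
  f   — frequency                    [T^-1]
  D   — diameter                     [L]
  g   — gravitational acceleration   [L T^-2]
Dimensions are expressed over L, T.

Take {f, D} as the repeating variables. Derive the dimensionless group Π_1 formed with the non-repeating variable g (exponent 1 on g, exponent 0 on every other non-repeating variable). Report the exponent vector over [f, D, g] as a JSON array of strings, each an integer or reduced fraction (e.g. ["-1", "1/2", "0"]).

Dimensional matrix (L×T by f×D×g):
  L: [ 0  1  1]
  T: [-1  0 -2]
Row reduction gives pivot columns f,D; rank = 2
Repeat: f,D; free: g
RREF:
  r0: [   1    0    2]
  r1: [   0    1    1]
Fix exponent of g at 1; solve each RREF row for its pivot's exponent:
  r0: exp(f) + (2)·1 = 0 ⇒ exp(f) = -2
  r1: exp(D) + (1)·1 = 0 ⇒ exp(D) = -1
Π_1 = f^-2 · D^-1 · g

["-2", "-1", "1"]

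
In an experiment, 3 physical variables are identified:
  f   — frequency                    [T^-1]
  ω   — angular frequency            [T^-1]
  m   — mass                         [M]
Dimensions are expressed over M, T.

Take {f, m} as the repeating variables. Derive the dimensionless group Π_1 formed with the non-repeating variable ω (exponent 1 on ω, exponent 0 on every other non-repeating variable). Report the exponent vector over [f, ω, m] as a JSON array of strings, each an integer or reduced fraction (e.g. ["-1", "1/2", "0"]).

["-1", "1", "0"]

Write exponents as rows M,T / cols f,ω,m:
  M: [ 0  0  1]
  T: [-1 -1  0]
Echelon form has 2 nonzero rows (pivots: f,m)
Repeat: f,m; free: ω
RREF:
  r0: [   1    1    0]
  r1: [   0    0    1]
Fix exponent of ω at 1; solve each RREF row for its pivot's exponent:
  r0: exp(f) + (1)·1 = 0 ⇒ exp(f) = -1
  r1: exp(m) + (0)·1 = 0 ⇒ exp(m) = 0
Π_1 = f^-1 · ω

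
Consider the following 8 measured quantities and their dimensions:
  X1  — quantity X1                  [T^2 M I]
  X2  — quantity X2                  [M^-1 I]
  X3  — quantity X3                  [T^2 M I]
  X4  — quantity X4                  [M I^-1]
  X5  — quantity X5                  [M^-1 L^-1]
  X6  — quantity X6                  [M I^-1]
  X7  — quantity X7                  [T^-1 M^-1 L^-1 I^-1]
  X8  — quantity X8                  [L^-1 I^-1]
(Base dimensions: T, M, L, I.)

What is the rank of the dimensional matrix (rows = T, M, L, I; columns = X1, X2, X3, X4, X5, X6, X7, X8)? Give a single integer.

Write exponents as rows T,M,L,I / cols X1,X2,X3,X4,X5,X6,X7,X8:
  T: [ 2  0  2  0  0  0 -1  0]
  M: [ 1 -1  1  1 -1  1 -1  0]
  L: [ 0  0  0  0 -1  0 -1 -1]
  I: [ 1  1  1 -1  0 -1 -1 -1]
Row reduction gives pivot columns X1,X2,X5; rank = 3

3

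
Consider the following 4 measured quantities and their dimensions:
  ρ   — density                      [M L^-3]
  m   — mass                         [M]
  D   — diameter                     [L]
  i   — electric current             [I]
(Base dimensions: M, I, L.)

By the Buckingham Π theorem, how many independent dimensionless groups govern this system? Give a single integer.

Exponent matrix [M,I,L] × [ρ,m,D,i]:
  M: [ 1  1  0  0]
  I: [ 0  0  0  1]
  L: [-3  0  1  0]
Row reduction gives pivot columns ρ,m,i; rank = 3
Π count = n − r = 4 − 3 = 1

1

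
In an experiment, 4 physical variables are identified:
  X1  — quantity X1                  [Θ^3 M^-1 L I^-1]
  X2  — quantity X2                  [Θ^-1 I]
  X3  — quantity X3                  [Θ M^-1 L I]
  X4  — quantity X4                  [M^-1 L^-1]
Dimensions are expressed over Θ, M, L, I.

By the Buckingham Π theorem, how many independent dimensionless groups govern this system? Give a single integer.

Exponent matrix [Θ,M,L,I] × [X1,X2,X3,X4]:
  Θ: [ 3 -1  1  0]
  M: [-1  0 -1 -1]
  L: [ 1  0  1 -1]
  I: [-1  1  1  0]
RREF → pivots at {X1,X2,X4} ⇒ r = 3
n=4, r=3 ⇒ 1 dimensionless group

1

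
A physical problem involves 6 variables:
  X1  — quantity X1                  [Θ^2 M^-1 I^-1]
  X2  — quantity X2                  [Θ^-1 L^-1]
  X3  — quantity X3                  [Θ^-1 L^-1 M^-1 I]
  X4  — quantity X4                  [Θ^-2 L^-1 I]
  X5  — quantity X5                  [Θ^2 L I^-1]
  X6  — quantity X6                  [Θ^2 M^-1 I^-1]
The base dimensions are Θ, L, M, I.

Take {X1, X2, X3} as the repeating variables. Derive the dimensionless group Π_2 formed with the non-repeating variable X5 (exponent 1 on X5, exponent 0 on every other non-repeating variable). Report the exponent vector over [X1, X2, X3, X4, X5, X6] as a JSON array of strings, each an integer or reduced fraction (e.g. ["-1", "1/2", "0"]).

["-1/2", "1/2", "1/2", "0", "1", "0"]

Write exponents as rows Θ,L,M,I / cols X1,X2,X3,X4,X5,X6:
  Θ: [ 2 -1 -1 -2  2  2]
  L: [ 0 -1 -1 -1  1  0]
  M: [-1  0 -1  0  0 -1]
  I: [-1  0  1  1 -1 -1]
Row reduction gives pivot columns X1,X2,X3; rank = 3
Repeat: X1,X2,X3; free: X4,X5,X6
RREF:
  r0: [   1    0    0 -1/2  1/2    1]
  r1: [   0    1    0  1/2 -1/2    0]
  r2: [   0    0    1  1/2 -1/2    0]
  r3: [   0    0    0    0    0    0]
Fix exponent of X5 at 1, X4 at 0, X6 at 0; solve each RREF row for its pivot's exponent:
  r0: exp(X1) + (1/2)·1 = 0 ⇒ exp(X1) = -1/2
  r1: exp(X2) + (-1/2)·1 = 0 ⇒ exp(X2) = 1/2
  r2: exp(X3) + (-1/2)·1 = 0 ⇒ exp(X3) = 1/2
Π_2 = X1^(-1/2) · X2^(1/2) · X3^(1/2) · X5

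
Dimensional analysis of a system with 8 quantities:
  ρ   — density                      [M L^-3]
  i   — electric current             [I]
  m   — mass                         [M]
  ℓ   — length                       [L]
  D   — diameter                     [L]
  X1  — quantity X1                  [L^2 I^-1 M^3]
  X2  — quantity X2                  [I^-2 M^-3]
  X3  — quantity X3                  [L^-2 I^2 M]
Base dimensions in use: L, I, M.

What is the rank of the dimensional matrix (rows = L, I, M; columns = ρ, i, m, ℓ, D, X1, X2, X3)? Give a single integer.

Write exponents as rows L,I,M / cols ρ,i,m,ℓ,D,X1,X2,X3:
  L: [-3  0  0  1  1  2  0 -2]
  I: [ 0  1  0  0  0 -1 -2  2]
  M: [ 1  0  1  0  0  3 -3  1]
Echelon form has 3 nonzero rows (pivots: ρ,i,m)

3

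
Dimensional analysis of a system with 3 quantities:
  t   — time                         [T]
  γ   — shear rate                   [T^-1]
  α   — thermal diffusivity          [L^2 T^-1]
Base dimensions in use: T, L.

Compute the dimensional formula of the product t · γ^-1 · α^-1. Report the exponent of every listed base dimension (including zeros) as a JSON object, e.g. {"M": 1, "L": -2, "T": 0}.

{"T": 3, "L": -2}

Dimensional matrix (T×L by t×γ×α):
  T: [ 1 -1 -1]
  L: [ 0  0  2]
  [T]: (1)·1+(-1)·-1+(-1)·-1 = 3
  [L]: (1)·0+(-1)·0+(-1)·2 = -2
⇒ T^3 L^-2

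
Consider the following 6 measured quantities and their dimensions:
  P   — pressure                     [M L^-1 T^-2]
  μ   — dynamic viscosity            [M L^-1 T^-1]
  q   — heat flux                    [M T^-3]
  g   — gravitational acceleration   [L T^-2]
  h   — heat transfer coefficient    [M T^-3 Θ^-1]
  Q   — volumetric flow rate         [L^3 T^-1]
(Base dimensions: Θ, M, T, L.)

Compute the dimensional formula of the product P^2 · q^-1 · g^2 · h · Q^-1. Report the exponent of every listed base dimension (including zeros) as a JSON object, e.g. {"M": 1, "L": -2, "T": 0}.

Exponent matrix [Θ,M,T,L] × [P,μ,q,g,h,Q]:
  Θ: [ 0  0  0  0 -1  0]
  M: [ 1  1  1  0  1  0]
  T: [-2 -1 -3 -2 -3 -1]
  L: [-1 -1  0  1  0  3]
  [Θ]: (2)·0+(-1)·0+(2)·0+(1)·-1+(-1)·0 = -1
  [M]: (2)·1+(-1)·1+(2)·0+(1)·1+(-1)·0 = 2
  [T]: (2)·-2+(-1)·-3+(2)·-2+(1)·-3+(-1)·-1 = -7
  [L]: (2)·-1+(-1)·0+(2)·1+(1)·0+(-1)·3 = -3
⇒ Θ^-1 M^2 T^-7 L^-3

{"Θ": -1, "M": 2, "T": -7, "L": -3}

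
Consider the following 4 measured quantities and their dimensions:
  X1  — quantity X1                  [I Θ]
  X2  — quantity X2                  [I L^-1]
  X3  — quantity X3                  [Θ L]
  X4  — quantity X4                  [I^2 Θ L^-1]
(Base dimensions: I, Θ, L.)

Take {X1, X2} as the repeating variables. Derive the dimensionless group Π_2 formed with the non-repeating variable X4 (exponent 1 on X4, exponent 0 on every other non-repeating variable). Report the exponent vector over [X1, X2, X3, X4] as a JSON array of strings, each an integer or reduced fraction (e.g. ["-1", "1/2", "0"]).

Exponent matrix [I,Θ,L] × [X1,X2,X3,X4]:
  I: [ 1  1  0  2]
  Θ: [ 1  0  1  1]
  L: [ 0 -1  1 -1]
Echelon form has 2 nonzero rows (pivots: X1,X2)
Pivot set = {X1,X2}, free = {X3,X4}
RREF:
  r0: [   1    0    1    1]
  r1: [   0    1   -1    1]
  r2: [   0    0    0    0]
Fix exponent of X4 at 1, X3 at 0; solve each RREF row for its pivot's exponent:
  r0: exp(X1) + (1)·1 = 0 ⇒ exp(X1) = -1
  r1: exp(X2) + (1)·1 = 0 ⇒ exp(X2) = -1
Π_2 = X1^-1 · X2^-1 · X4

["-1", "-1", "0", "1"]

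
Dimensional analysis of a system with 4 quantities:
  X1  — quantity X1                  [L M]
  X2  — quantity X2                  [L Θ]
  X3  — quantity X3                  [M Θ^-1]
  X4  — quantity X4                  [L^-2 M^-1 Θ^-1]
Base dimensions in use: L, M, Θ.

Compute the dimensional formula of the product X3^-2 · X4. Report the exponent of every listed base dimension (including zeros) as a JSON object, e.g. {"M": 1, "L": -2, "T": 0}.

{"L": -2, "M": -3, "Θ": 1}

Write exponents as rows L,M,Θ / cols X1,X2,X3,X4:
  L: [ 1  1  0 -2]
  M: [ 1  0  1 -1]
  Θ: [ 0  1 -1 -1]
  [L]: (-2)·0+(1)·-2 = -2
  [M]: (-2)·1+(1)·-1 = -3
  [Θ]: (-2)·-1+(1)·-1 = 1
⇒ L^-2 M^-3 Θ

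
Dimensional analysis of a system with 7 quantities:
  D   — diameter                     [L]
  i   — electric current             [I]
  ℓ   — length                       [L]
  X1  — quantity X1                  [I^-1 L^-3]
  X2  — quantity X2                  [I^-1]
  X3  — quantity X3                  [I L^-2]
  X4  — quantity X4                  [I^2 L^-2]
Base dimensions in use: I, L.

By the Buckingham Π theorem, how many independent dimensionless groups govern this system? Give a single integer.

Dimensional matrix (I×L by D×i×ℓ×X1×X2×X3×X4):
  I: [ 0  1  0 -1 -1  1  2]
  L: [ 1  0  1 -3  0 -2 -2]
Echelon form has 2 nonzero rows (pivots: D,i)
7 vars − rank 2 = 5 Π groups

5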